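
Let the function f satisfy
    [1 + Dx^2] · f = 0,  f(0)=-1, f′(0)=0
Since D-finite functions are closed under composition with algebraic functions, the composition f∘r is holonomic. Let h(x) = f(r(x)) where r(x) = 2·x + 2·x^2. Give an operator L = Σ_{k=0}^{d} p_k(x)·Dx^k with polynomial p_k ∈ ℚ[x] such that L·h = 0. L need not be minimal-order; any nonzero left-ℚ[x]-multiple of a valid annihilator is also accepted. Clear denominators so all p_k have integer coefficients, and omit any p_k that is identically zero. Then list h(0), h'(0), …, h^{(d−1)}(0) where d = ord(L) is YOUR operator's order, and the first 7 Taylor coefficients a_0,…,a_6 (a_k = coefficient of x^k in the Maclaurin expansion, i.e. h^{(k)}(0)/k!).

f: a_k = -1, 0, 1/2, 0, -1/24, 0, 1/720, …
L₀ from L_f via x↦r, Dx↦r'^{-1}Dx.
L = (4 + 24·x + 48·x^2 + 32·x^3) - 2·Dx + (1 + 2·x)·Dx^2  (order 2).
h: a_k = -1, 0, 2, 4, 4/3, -8/3, -176/45, …
ICs: h(0) = -1, h′(0) = 0.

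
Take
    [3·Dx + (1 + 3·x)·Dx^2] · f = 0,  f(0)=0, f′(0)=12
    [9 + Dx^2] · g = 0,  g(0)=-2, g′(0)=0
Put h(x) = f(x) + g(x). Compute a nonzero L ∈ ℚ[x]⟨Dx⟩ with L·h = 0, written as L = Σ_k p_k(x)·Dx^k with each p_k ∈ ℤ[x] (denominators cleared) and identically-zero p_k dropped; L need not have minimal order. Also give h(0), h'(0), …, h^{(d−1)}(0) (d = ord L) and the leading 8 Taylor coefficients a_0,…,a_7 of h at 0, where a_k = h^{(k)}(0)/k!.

f: a_k = 0, 12, -18, 36, -81, 972/5, -486, 8748/7, …
g: a_k = -2, 0, 9, 0, -27/4, 0, 81/40, 0, …
h₀=f+g: left-lcm gives L₀, ord ≤ 4.
L = (63 + 54·x + 81·x^2)·Dx + (9 + 45·x + 81·x^2 + 81·x^3)·Dx^2 + (7 + 6·x + 9·x^2)·Dx^3 + (1 + 5·x + 9·x^2 + 9·x^3)·Dx^4  (order 4).
h: a_k = -2, 12, -9, 36, -351/4, 972/5, -19359/40, 8748/7, …
ICs: h(0) = -2, h′(0) = 12, h′′(0) = -18, h′′′(0) = 216.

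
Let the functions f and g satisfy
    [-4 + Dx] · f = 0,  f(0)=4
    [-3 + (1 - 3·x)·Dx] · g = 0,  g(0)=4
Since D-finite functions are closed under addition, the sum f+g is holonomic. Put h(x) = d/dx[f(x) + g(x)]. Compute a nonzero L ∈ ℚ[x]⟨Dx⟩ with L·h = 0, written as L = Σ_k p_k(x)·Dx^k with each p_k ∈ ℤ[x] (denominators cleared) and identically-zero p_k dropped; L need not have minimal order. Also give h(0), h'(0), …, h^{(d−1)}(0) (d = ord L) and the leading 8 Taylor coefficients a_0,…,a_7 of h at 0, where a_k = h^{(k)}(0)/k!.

f: a_k = 4, 16, 32, 128/3, 128/3, 512/15, 1024/45, 4096/315, …
g: a_k = 4, 12, 36, 108, 324, 972, 2916, 8748, …
Weyl lclm of L_f,L_g ⇒ L₀ (ord ≤ 2).
h₀' ⇒ L via d/dx closure of L₀.
L = (60 + 144·x) + (-19 - 48·x + 72·x^2)·Dx + (1 + 3·x - 18·x^2)·Dx^2  (order 2).
h: a_k = 28, 136, 452, 4400/3, 15092/3, 264488/15, 2759716/45, 66151264/315, …
ICs: h(0) = 28, h′(0) = 136.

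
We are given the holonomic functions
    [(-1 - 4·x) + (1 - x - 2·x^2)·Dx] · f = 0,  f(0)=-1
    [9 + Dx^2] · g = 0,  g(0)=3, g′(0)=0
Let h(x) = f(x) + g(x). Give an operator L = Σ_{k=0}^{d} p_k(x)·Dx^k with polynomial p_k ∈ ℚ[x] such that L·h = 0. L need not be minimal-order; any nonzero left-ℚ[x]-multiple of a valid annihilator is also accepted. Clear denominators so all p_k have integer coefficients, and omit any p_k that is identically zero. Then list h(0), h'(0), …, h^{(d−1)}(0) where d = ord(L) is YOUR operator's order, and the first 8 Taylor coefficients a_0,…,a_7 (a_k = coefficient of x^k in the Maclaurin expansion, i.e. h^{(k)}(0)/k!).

L = (117 + 486·x + 135·x^2 + 360·x^3 + 540·x^4 + 432·x^5) + (-45 + 63·x + 81·x^2 - 153·x^3 - 18·x^4 + 324·x^5 + 216·x^6)·Dx + (13 + 54·x + 15·x^2 + 40·x^3 + 60·x^4 + 48·x^5)·Dx^2 + (-5 + 7·x + 9·x^2 - 17·x^3 - 2·x^4 + 36·x^5 + 24·x^6)·Dx^3  (order 3).
h: a_k = 2, -1, -33/2, -5, -7/8, -21, -3683/80, -85, …
ICs: h(0) = 2, h′(0) = -1, h′′(0) = -33.

f: a_k = -1, -1, -3, -5, -11, -21, -43, -85, …
g: a_k = 3, 0, -27/2, 0, 81/8, 0, -243/80, 0, …
L₀ := lclm(L_f,L_g); ord L₀ ≤ 1+2.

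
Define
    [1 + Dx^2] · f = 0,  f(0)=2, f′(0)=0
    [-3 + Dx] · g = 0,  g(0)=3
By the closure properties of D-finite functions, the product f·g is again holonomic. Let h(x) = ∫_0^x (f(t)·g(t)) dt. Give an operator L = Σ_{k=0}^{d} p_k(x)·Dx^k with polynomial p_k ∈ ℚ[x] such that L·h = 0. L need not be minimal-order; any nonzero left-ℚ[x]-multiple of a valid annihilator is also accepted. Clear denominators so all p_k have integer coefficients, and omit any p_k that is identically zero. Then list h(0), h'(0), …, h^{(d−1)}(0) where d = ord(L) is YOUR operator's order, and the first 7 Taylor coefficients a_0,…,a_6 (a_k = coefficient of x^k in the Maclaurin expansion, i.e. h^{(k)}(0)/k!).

L = 10·Dx - 6·Dx^2 + Dx^3  (order 3).
h: a_k = 0, 6, 9, 8, 9/2, 7/5, -1/10, …
ICs: h(0) = 0, h′(0) = 6, h′′(0) = 18.

f: a_k = 2, 0, -1, 0, 1/12, 0, -1/360, …
g: a_k = 3, 9, 27/2, 27/2, 81/8, 243/40, 243/80, …
f·g: L₀ = L_f ⊗_s L_g, ord ≤ 2·1.
h=∫₀ˣh₀: take L = L₀·Dx.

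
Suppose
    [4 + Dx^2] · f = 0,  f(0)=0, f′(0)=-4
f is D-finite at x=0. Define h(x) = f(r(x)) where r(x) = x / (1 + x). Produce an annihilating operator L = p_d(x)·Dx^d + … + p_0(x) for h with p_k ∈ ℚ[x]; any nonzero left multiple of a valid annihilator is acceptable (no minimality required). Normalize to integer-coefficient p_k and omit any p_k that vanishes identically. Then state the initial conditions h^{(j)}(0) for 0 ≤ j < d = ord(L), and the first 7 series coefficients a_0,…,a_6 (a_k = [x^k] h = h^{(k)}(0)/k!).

f: a_k = 0, -4, 0, 8/3, 0, -8/15, 0, …
Change of var in L_f (x↦r) gives L₀.
L = 4 + (2 + 6·x + 6·x^2 + 2·x^3)·Dx + (1 + 4·x + 6·x^2 + 4·x^3 + x^4)·Dx^2  (order 2).
h: a_k = 0, -4, 4, -4/3, -4, 172/15, -20, …
ICs: h(0) = 0, h′(0) = -4.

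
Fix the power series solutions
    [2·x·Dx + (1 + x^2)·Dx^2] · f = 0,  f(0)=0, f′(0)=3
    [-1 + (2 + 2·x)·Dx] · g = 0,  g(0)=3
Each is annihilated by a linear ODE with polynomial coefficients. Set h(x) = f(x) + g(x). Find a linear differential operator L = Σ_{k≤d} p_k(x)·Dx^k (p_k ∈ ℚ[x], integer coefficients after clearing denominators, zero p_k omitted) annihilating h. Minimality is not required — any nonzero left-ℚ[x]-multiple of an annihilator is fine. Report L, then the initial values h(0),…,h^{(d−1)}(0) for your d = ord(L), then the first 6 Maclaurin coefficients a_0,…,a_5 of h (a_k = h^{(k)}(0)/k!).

f: a_k = 0, 3, 0, -1, 0, 3/5, …
g: a_k = 3, 3/2, -3/8, 3/16, -15/128, 21/256, …
L₀ := lclm(L_f,L_g); ord L₀ ≤ 2+1.
L = (-4 - 10·x + 12·x^2 + 6·x^3)·Dx + (-11 - 16·x + 10·x^2 + 48·x^3 + 21·x^4)·Dx^2 + (-2 + 6·x + 12·x^2 + 12·x^3 + 14·x^4 + 6·x^5)·Dx^3  (order 3).
h: a_k = 3, 9/2, -3/8, -13/16, -15/128, 873/1280, …
ICs: h(0) = 3, h′(0) = 9/2, h′′(0) = -3/4.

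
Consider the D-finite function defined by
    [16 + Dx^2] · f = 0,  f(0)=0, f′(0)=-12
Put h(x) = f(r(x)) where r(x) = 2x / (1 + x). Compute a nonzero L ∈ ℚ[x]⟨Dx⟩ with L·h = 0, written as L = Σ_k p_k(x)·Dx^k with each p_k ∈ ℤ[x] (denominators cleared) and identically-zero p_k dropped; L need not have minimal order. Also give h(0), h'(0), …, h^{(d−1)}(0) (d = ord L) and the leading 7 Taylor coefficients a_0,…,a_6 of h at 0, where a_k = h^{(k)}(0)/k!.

f: a_k = 0, -12, 0, 32, 0, -128/5, 0, …
Change of var in L_f (x↦r) gives L₀.
L = 64 + (2 + 6·x + 6·x^2 + 2·x^3)·Dx + (1 + 4·x + 6·x^2 + 4·x^3 + x^4)·Dx^2  (order 2).
h: a_k = 0, -24, 24, 232, -744, 3464/5, 1560, …
ICs: h(0) = 0, h′(0) = -24.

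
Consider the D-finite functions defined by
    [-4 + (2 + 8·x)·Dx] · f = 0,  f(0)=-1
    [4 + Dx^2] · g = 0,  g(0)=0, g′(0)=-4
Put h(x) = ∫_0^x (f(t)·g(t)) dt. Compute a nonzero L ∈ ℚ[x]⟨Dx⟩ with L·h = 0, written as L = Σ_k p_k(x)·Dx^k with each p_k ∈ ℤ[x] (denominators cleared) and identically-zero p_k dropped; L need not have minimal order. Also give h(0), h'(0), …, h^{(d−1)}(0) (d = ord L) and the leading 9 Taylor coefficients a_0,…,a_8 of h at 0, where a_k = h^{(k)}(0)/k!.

f: a_k = -1, -2, 2, -4, 10, -28, 84, -264, 858, …
g: a_k = 0, -4, 0, 8/3, 0, -8/15, 0, 16/315, 0, …
Product ⇒ symmetric product L₀, ord ≤ 2.
∫: right-multiply L₀ by Dx.
L = (16 + 32·x + 64·x^2)·Dx + (-4 - 16·x)·Dx^2 + (1 + 8·x + 16·x^2)·Dx^3  (order 3).
h: a_k = 0, 0, 2, 8/3, -8/3, 32/15, -256/45, 512/35, -12224/315, …
ICs: h(0) = 0, h′(0) = 0, h′′(0) = 4.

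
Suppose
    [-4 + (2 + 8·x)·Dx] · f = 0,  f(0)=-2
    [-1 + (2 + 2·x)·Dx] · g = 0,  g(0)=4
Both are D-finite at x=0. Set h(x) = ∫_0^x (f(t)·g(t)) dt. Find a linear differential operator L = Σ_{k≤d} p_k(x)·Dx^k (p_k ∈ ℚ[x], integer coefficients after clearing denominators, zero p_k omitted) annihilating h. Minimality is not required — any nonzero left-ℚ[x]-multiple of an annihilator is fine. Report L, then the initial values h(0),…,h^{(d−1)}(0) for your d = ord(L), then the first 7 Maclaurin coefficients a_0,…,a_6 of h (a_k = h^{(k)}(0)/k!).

f: a_k = -2, -4, 4, -8, 20, -56, 168, …
g: a_k = 4, 2, -1/2, 1/4, -5/32, 7/64, -21/256, …
L₀ := L_f ⊗_s L_g (sym. prod.), ord ≤ 1.
Integrate: L := L₀·Dx.
L = (-5 - 8·x)·Dx + (2 + 10·x + 8·x^2)·Dx^2  (order 2).
h: a_k = 0, -8, -10, 3, -45/8, 981/80, -1905/64, …
ICs: h(0) = 0, h′(0) = -8.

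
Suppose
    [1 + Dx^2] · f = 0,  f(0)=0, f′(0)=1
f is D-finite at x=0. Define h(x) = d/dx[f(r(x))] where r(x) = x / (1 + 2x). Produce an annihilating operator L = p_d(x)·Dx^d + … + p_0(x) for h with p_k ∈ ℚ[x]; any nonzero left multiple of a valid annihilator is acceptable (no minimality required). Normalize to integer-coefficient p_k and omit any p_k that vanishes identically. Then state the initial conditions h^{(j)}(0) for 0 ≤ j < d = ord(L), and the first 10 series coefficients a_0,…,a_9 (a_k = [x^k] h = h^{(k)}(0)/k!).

f: a_k = 0, 1, 0, -1/6, 0, 1/120, 0, -1/5040, 0, 1/362880, …
L₀ from L_f via x↦r, Dx↦r'^{-1}Dx.
Derive L from L₀ (diff closure).
L = (25 + 96·x + 96·x^2) + (12 + 72·x + 144·x^2 + 96·x^3)·Dx + (1 + 8·x + 24·x^2 + 32·x^3 + 16·x^4)·Dx^2  (order 2).
h: a_k = 1, -4, 23/2, -28, 1441/24, -225/2, 123479/720, -6599/45, -12104063/40320, 4486271/2016, …
ICs: h(0) = 1, h′(0) = -4.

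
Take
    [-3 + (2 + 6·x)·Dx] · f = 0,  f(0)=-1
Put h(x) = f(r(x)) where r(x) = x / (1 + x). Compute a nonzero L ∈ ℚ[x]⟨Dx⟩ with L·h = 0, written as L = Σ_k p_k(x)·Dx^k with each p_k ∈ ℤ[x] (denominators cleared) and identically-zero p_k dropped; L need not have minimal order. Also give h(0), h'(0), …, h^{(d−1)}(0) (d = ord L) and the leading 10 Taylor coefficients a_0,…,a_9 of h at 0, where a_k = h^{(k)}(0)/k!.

f: a_k = -1, -3/2, 9/8, -27/16, 405/128, -1701/256, 15309/1024, -72171/2048, 2814669/32768, -14073345/65536, …
Substitute x→r, Dx→(1/r')Dx; clear ⇒ L₀.
L = -3 + (2 + 10·x + 8·x^2)·Dx  (order 1).
h: a_k = -1, -3/2, 21/8, -87/16, 1677/128, -9069/256, 106305/1024, -658335/2048, 33903165/32768, -224519505/65536, …
ICs: h(0) = -1.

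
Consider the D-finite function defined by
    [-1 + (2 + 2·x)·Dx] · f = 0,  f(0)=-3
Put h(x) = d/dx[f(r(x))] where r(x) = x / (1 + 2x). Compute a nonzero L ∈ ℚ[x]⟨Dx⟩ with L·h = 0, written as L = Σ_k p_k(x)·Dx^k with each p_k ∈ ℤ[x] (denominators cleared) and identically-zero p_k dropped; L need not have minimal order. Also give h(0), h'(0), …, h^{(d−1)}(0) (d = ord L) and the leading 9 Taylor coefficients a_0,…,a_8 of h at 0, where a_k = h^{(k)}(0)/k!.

f: a_k = -3, -3/2, 3/8, -3/16, 15/128, -21/256, 63/1024, -99/2048, 1287/32768, …
Substitute x→r, Dx→(1/r')Dx; clear ⇒ L₀.
h₀' ⇒ L via d/dx closure of L₀.
L = (-9 - 24·x) + (-2 - 10·x - 12·x^2)·Dx  (order 1).
h: a_k = -3/2, 27/4, -369/16, 2271/32, -53145/256, 302805/512, -3404205/2048, 19021095/4096, -849059145/65536, …
ICs: h(0) = -3/2.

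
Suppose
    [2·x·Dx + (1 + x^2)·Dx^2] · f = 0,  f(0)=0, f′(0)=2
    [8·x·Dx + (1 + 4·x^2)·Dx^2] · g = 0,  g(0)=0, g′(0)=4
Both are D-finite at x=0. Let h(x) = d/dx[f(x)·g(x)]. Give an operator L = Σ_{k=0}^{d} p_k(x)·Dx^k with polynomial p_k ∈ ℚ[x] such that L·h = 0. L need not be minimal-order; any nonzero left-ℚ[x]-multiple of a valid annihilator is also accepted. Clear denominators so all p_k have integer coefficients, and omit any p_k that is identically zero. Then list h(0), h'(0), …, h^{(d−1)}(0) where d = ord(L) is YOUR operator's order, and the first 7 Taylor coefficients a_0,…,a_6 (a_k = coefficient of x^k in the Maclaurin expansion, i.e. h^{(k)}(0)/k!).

f: a_k = 0, 2, 0, -2/3, 0, 2/5, 0, …
g: a_k = 0, 4, 0, -16/3, 0, 64/5, 0, …
Product ⇒ symmetric product L₀, ord ≤ 4.
Differentiate: ansatz ord ≤ ord L₀ ⇒ L.
L = (-96·x - 800·x^3 - 1024·x^5 + 640·x^7 + 1536·x^9) + (-20 - 412·x^2 - 1440·x^4 - 896·x^6 + 2240·x^8 + 2304·x^10)·Dx + (-40·x - 280·x^3 - 480·x^5 + 272·x^7 + 1280·x^9 + 768·x^11)·Dx^2 + (-1 - 10·x^2 - 29·x^4 + 116·x^8 + 160·x^10 + 64·x^12)·Dx^3  (order 3).
h: a_k = 0, 16, 0, -160/3, 0, 2768/15, 0, …
ICs: h(0) = 0, h′(0) = 16, h′′(0) = 0.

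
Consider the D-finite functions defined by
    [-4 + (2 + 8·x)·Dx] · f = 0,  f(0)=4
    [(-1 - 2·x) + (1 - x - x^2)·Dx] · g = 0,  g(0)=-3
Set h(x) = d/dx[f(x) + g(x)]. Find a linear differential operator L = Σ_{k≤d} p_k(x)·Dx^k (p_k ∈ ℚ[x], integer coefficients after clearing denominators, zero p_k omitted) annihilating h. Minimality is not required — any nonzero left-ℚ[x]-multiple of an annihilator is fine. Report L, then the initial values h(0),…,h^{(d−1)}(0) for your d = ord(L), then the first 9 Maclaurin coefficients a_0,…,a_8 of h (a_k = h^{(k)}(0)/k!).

f: a_k = 4, 8, -8, 16, -40, 112, -336, 1056, -3432, …
g: a_k = -3, -3, -6, -9, -15, -24, -39, -63, -102, …
Sum ⇒ L₀ = lclm(L_f,L_g) in ℚ(x)⟨Dx⟩.
Differentiate: ansatz ord ≤ ord L₀ ⇒ L.
L = (-42 - 132·x - 204·x^2 - 96·x^3 - 60·x^4) + (-3 - 96·x - 384·x^2 - 540·x^3 - 354·x^4 - 180·x^5)·Dx + (3 + 21·x + 33·x^2 - 26·x^3 - 78·x^4 - 98·x^5 - 40·x^6)·Dx^2  (order 2).
h: a_k = 5, -28, 21, -220, 440, -2250, 6951, -28272, 101475, …
ICs: h(0) = 5, h′(0) = -28.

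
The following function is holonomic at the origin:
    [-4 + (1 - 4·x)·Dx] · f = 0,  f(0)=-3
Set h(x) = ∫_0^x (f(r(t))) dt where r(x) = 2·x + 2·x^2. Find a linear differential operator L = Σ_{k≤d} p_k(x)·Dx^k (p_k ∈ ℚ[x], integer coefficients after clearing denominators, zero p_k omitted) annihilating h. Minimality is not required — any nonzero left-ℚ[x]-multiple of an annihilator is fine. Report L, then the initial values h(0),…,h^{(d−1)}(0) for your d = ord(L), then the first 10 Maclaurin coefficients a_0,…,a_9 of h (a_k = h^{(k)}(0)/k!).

f: a_k = -3, -12, -48, -192, -768, -3072, -12288, -49152, -196608, -786432, …
h₀=f(r): pull back L_f along r ⇒ L₀.
h=∫h₀ ⇒ L = L₀·Dx.
L = (8 + 16·x)·Dx + (-1 + 8·x + 8·x^2)·Dx^2  (order 2).
h: a_k = 0, -3, -12, -72, -480, -17088/5, -25344, -1353216/7, -1505280, -11907072, …
ICs: h(0) = 0, h′(0) = -3.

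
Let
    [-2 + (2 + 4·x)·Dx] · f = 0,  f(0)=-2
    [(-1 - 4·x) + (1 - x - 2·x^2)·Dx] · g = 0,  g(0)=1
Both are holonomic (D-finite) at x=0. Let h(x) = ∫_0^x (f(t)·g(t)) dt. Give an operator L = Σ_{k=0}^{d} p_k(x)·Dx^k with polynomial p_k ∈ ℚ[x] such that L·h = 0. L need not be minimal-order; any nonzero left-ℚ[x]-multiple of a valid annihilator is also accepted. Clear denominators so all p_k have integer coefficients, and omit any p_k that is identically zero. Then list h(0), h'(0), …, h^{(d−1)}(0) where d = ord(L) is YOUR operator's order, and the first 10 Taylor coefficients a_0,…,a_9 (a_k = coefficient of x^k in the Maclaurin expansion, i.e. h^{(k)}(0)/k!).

f: a_k = -2, -2, 1, -1, 5/4, -7/4, 21/8, -33/8, 429/64, -715/64, …
g: a_k = 1, 1, 3, 5, 11, 21, 43, 85, 171, 341, …
Product ⇒ symmetric product L₀, ord ≤ 1.
h=∫h₀ ⇒ L = L₀·Dx.
L = (2 + 5·x + 6·x^2)·Dx + (-1 - x + 4·x^2 + 4·x^3)·Dx^2  (order 2).
h: a_k = 0, -2, -2, -7/3, -4, -23/4, -125/12, -939/56, -493/16, -30371/576, …
ICs: h(0) = 0, h′(0) = -2.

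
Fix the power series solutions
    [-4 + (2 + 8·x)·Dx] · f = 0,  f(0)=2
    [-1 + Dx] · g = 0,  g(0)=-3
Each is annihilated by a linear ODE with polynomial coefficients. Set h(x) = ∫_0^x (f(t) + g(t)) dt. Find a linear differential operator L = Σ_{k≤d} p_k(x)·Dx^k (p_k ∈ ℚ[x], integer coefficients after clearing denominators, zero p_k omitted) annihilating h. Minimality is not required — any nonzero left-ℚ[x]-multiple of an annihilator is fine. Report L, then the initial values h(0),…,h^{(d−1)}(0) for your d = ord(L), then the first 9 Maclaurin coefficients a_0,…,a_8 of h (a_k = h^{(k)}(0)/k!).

f: a_k = 2, 4, -4, 8, -20, 56, -168, 528, -1716, …
g: a_k = -3, -3, -3/2, -1/2, -1/8, -1/40, -1/240, -1/1680, -1/13440, …
Weyl lclm of L_f,L_g ⇒ L₀ (ord ≤ 2).
Integrate: L := L₀·Dx.
L = (6 + 8·x)·Dx + (-5 - 8·x - 16·x^2)·Dx^2 + (-1 + 16·x^2)·Dx^3  (order 3).
h: a_k = 0, -1, 1/2, -11/6, 15/8, -161/40, 2239/240, -40321/1680, 887039/13440, …
ICs: h(0) = 0, h′(0) = -1, h′′(0) = 1.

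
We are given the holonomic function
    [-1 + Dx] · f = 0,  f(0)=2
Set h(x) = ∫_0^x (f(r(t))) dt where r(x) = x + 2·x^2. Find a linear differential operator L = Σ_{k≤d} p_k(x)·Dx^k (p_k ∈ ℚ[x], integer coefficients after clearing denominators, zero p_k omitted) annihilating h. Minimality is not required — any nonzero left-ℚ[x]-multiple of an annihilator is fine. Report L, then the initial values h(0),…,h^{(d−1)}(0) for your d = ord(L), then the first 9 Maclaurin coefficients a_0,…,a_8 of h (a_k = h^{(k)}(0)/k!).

f: a_k = 2, 2, 1, 1/3, 1/12, 1/60, 1/360, 1/2520, 1/20160, …
Change of var in L_f (x↦r) gives L₀.
h=∫₀ˣh₀: take L = L₀·Dx.
L = (-1 - 4·x)·Dx + Dx^2  (order 2).
h: a_k = 0, 2, 1, 5/3, 13/12, 73/60, 281/360, 1741/2520, 1697/4032, …
ICs: h(0) = 0, h′(0) = 2.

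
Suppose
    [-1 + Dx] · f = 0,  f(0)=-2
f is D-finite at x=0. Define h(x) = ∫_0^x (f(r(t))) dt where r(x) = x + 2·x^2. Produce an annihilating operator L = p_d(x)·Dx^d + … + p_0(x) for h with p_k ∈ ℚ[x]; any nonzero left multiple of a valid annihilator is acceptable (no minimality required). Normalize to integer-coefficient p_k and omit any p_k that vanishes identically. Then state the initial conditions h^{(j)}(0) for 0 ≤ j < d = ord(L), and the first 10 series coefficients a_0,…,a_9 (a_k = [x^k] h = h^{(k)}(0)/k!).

f: a_k = -2, -2, -1, -1/3, -1/12, -1/60, -1/360, -1/2520, -1/20160, -1/181440, …
Change of var in L_f (x↦r) gives L₀.
∫: right-multiply L₀ by Dx.
L = (-1 - 4·x)·Dx + Dx^2  (order 2).
h: a_k = 0, -2, -1, -5/3, -13/12, -73/60, -281/360, -1741/2520, -1697/4032, -57233/181440, …
ICs: h(0) = 0, h′(0) = -2.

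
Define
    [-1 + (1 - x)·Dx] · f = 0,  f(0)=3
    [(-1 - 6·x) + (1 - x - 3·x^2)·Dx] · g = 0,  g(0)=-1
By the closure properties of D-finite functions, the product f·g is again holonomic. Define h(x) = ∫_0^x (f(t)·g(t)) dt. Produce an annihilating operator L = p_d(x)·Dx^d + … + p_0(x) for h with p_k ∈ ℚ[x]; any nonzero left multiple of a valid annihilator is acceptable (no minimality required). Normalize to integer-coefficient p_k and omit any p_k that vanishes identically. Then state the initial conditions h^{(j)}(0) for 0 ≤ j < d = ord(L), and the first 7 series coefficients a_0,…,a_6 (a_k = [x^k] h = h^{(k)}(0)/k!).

f: a_k = 3, 3, 3, 3, 3, 3, 3, …
g: a_k = -1, -1, -4, -7, -19, -40, -97, …
Product ⇒ symmetric product L₀, ord ≤ 1.
Integrate: L := L₀·Dx.
L = (-2 - 4·x + 9·x^2)·Dx + (1 - 2·x - 2·x^2 + 3·x^3)·Dx^2  (order 2).
h: a_k = 0, -3, -3, -6, -39/4, -96/5, -36, …
ICs: h(0) = 0, h′(0) = -3.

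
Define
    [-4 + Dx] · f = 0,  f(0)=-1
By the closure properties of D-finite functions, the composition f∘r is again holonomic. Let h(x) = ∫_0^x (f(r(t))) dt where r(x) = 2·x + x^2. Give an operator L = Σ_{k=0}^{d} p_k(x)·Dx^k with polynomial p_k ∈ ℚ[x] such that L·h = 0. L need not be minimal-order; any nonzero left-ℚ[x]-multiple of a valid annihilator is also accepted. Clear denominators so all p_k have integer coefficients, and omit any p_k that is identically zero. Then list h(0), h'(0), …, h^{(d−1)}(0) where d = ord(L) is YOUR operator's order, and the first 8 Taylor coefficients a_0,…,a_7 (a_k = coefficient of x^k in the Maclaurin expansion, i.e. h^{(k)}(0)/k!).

L = (-8 - 8·x)·Dx + Dx^2  (order 2).
h: a_k = 0, -1, -4, -12, -88/3, -184/3, -1696/15, -59104/315, …
ICs: h(0) = 0, h′(0) = -1.

f: a_k = -1, -4, -8, -32/3, -32/3, -128/15, -256/45, -1024/315, …
L₀ from L_f via x↦r, Dx↦r'^{-1}Dx.
∫: right-multiply L₀ by Dx.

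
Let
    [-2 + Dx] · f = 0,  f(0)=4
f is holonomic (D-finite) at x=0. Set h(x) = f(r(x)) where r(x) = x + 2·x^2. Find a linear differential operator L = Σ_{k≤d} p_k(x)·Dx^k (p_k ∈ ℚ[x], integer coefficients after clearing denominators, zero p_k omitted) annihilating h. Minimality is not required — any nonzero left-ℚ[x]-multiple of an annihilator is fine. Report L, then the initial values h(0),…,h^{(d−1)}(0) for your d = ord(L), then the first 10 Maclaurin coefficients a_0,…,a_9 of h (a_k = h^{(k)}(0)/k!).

L = (-2 - 8·x) + Dx  (order 1).
h: a_k = 4, 8, 24, 112/3, 200/3, 432/5, 5296/45, 41696/315, 15832/105, 85712/567, …
ICs: h(0) = 4.

f: a_k = 4, 8, 8, 16/3, 8/3, 16/15, 16/45, 32/315, 8/315, 16/2835, …
f∘r: x↦r, Dx↦Dx/r' in L_f ⇒ L₀.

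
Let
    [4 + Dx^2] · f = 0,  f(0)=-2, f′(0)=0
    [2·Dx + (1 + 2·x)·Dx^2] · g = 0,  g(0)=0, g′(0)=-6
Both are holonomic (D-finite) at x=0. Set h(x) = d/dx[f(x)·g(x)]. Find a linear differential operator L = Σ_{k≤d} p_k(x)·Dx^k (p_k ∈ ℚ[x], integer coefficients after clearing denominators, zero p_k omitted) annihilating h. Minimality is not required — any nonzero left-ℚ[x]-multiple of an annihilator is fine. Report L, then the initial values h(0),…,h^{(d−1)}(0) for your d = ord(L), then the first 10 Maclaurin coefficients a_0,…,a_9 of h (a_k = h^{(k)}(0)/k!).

L = (-400 - 1408·x - 2688·x^2 + 1536·x^3 + 11008·x^4 + 12288·x^5 + 4096·x^6) + (-192 - 512·x + 640·x^2 + 3840·x^3 + 5120·x^4 + 2048·x^5)·Dx + (-112 - 352·x - 224·x^2 + 2304·x^3 + 6272·x^4 + 6144·x^5 + 2048·x^6)·Dx^2 + (-48 - 128·x + 160·x^2 + 960·x^3 + 1280·x^4 + 512·x^5)·Dx^3 + (-3 + 112·x^2 + 480·x^3 + 880·x^4 + 768·x^5 + 256·x^6)·Dx^4  (order 4).
h: a_k = 12, -24, -24, 0, 72, -144, 1488/5, -9472/15, 9208/7, -56912/21, …
ICs: h(0) = 12, h′(0) = -24, h′′(0) = -48, h′′′(0) = 0.

f: a_k = -2, 0, 4, 0, -4/3, 0, 8/45, 0, -4/315, 0, …
g: a_k = 0, -6, 6, -8, 12, -96/5, 32, -384/7, 96, -512/3, …
Product ⇒ symmetric product L₀, ord ≤ 4.
h₀' ⇒ L via d/dx closure of L₀.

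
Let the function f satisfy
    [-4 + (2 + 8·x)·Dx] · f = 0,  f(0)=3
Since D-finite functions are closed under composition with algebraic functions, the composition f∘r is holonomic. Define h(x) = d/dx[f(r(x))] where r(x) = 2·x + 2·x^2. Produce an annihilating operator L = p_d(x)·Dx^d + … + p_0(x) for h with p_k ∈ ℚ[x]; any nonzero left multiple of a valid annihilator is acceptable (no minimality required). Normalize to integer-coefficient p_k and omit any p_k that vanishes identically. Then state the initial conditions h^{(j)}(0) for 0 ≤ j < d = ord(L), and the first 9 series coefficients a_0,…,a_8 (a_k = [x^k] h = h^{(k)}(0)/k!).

f: a_k = 3, 6, -6, 12, -30, 84, -252, 792, -2574, …
h₀=f(r): pull back L_f along r ⇒ L₀.
Differentiate: ansatz ord ≤ ord L₀ ⇒ L.
L = -2 + (-1 - 10·x - 24·x^2 - 16·x^3)·Dx  (order 1).
h: a_k = 12, -24, 144, -864, 5280, -32832, 206976, -1318656, 8470656, …
ICs: h(0) = 12.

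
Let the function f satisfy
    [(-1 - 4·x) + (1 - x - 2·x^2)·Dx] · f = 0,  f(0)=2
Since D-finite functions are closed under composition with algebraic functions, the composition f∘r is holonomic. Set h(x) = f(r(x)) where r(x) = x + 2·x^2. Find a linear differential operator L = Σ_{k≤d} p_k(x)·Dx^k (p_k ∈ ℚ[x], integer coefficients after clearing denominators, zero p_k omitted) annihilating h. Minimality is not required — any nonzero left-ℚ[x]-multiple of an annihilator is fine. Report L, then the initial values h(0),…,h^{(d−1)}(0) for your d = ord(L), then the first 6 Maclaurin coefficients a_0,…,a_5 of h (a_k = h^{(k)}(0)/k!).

L = (1 + 8·x + 24·x^2 + 32·x^3) + (-1 + x + 4·x^2 + 8·x^3 + 8·x^4)·Dx  (order 1).
h: a_k = 2, 2, 10, 34, 106, 338, …
ICs: h(0) = 2.

f: a_k = 2, 2, 6, 10, 22, 42, …
Change of var in L_f (x↦r) gives L₀.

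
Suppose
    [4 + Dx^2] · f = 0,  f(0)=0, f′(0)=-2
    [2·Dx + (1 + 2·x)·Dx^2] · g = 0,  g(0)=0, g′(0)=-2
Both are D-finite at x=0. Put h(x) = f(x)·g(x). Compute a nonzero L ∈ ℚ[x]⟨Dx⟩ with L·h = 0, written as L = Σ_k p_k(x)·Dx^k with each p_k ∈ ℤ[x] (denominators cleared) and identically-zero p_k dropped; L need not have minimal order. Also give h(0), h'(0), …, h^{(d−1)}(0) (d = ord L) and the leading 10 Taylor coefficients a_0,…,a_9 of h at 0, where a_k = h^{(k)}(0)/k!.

f: a_k = 0, -2, 0, 4/3, 0, -4/15, 0, 8/315, 0, -4/2835, …
g: a_k = 0, -2, 2, -8/3, 4, -32/5, 32/3, -128/7, 32, -512/9, …
Sym-product of L_f,L_g gives L₀ (≤ ord 4).
L = (-48 + 192·x + 1216·x^2 + 2048·x^3 + 1024·x^4) + (32 + 320·x + 768·x^2 + 512·x^3)·Dx + (160·x + 672·x^2 + 1024·x^3 + 512·x^4)·Dx^2 + (8 + 80·x + 192·x^2 + 128·x^3)·Dx^3 + (3 + 28·x + 92·x^2 + 128·x^3 + 64·x^4)·Dx^4  (order 4).
h: a_k = 0, 0, 4, -4, 8/3, -16/3, 88/9, -248/15, 1808/63, -3200/63, …
ICs: h(0) = 0, h′(0) = 0, h′′(0) = 8, h′′′(0) = -24.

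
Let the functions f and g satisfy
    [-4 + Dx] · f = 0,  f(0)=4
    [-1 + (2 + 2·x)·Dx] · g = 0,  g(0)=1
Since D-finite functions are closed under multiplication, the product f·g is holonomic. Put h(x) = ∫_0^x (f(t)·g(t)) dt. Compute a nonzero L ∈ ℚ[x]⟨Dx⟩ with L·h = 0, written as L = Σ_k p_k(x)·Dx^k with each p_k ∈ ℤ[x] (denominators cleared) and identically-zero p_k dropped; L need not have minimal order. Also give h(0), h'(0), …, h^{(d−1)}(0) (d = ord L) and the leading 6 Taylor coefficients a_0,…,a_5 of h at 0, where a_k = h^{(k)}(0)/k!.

L = (-9 - 8·x)·Dx + (2 + 2·x)·Dx^2  (order 2).
h: a_k = 0, 4, 9, 79/6, 683/48, 1947/160, …
ICs: h(0) = 0, h′(0) = 4.

f: a_k = 4, 16, 32, 128/3, 128/3, 512/15, …
g: a_k = 1, 1/2, -1/8, 1/16, -5/128, 7/256, …
f·g: L₀ = L_f ⊗_s L_g, ord ≤ 1·1.
Integrate: L := L₀·Dx.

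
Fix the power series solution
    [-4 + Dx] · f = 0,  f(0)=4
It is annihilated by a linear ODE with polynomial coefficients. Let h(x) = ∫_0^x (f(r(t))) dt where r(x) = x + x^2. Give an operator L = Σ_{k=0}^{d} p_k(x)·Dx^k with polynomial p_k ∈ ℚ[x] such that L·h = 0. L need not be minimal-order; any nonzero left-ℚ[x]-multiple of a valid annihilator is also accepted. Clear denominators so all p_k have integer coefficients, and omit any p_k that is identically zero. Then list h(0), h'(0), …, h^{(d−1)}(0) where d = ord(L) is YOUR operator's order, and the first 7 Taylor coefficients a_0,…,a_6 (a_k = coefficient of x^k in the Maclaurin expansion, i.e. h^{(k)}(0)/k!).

L = (-4 - 8·x)·Dx + Dx^2  (order 2).
h: a_k = 0, 4, 8, 16, 80/3, 608/15, 832/15, …
ICs: h(0) = 0, h′(0) = 4.

f: a_k = 4, 16, 32, 128/3, 128/3, 512/15, 1024/45, …
f∘r: x↦r, Dx↦Dx/r' in L_f ⇒ L₀.
h=∫h₀ ⇒ L = L₀·Dx.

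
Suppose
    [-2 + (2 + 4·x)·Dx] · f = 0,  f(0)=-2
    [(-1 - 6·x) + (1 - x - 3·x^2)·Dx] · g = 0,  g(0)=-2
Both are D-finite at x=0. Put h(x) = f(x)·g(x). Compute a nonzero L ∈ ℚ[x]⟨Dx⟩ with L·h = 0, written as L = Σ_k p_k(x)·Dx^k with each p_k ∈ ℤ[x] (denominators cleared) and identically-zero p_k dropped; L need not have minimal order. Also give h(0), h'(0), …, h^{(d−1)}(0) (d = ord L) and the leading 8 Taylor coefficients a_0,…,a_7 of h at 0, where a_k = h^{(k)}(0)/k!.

f: a_k = -2, -2, 1, -1, 5/4, -7/4, 21/8, -33/8, …
g: a_k = -2, -2, -8, -14, -38, -80, -194, -434, …
Product ⇒ symmetric product L₀, ord ≤ 1.
L = (2 + 7·x + 9·x^2) + (-1 - x + 5·x^2 + 6·x^3)·Dx  (order 1).
h: a_k = 4, 8, 18, 44, 191/2, 231, 2049/4, 2427/2, …
ICs: h(0) = 4.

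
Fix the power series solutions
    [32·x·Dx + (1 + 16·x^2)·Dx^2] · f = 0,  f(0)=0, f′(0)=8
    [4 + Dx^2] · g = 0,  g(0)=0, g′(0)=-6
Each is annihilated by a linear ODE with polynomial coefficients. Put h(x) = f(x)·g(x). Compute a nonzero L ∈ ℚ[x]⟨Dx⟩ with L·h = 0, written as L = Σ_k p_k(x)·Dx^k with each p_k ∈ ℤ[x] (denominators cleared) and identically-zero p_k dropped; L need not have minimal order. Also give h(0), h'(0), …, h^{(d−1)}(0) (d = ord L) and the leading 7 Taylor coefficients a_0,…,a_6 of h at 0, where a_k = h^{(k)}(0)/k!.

f: a_k = 0, 8, 0, -128/3, 0, 2048/5, 0, …
g: a_k = 0, -6, 0, 4, 0, -4/5, 0, …
f·g: L₀ = L_f ⊗_s L_g, ord ≤ 2·2.
L = (1360 + 60416·x^2 + 106496·x^4 + 262144·x^6 + 1048576·x^8) + (2304·x + 45056·x^3 + 196608·x^5 + 1048576·x^7)·Dx + (360 + 15872·x^2 + 36864·x^4 + 131072·x^6 + 524288·x^8)·Dx^2 + (576·x + 11264·x^3 + 49152·x^5 + 262144·x^7)·Dx^3 + (5 + 192·x^2 + 2560·x^4 + 16384·x^6 + 65536·x^8)·Dx^4  (order 4).
h: a_k = 0, 0, -48, 0, 288, 0, -7904/3, …
ICs: h(0) = 0, h′(0) = 0, h′′(0) = -96, h′′′(0) = 0.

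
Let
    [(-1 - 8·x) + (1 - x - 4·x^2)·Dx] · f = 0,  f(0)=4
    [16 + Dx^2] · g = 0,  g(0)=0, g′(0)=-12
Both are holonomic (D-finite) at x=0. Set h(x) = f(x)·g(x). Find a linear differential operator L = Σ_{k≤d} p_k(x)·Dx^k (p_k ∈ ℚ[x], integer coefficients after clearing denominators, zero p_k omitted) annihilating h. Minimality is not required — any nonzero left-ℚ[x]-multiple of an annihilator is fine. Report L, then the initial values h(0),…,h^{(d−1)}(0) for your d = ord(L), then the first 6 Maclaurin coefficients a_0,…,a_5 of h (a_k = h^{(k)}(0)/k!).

L = (-8 + 16·x + 64·x^2) + (2 + 16·x)·Dx + (-1 + x + 4·x^2)·Dx^2  (order 2).
h: a_k = 0, -48, -48, -112, -304, -4272/5, …
ICs: h(0) = 0, h′(0) = -48.

f: a_k = 4, 4, 20, 36, 116, 260, …
g: a_k = 0, -12, 0, 32, 0, -128/5, …
Product ⇒ symmetric product L₀, ord ≤ 2.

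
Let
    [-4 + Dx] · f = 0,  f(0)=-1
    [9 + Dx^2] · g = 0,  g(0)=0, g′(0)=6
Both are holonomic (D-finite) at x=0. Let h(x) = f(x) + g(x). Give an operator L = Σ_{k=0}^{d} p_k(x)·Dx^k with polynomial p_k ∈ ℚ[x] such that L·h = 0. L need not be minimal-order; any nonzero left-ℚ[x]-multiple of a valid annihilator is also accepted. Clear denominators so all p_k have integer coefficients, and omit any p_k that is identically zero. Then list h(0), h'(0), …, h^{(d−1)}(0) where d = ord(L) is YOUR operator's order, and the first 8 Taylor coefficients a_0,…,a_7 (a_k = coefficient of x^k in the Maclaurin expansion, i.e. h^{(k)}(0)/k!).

L = -36 + 9·Dx - 4·Dx^2 + Dx^3  (order 3).
h: a_k = -1, 2, -8, -59/3, -32/3, -269/60, -256/45, -10379/2520, …
ICs: h(0) = -1, h′(0) = 2, h′′(0) = -16.

f: a_k = -1, -4, -8, -32/3, -32/3, -128/15, -256/45, -1024/315, …
g: a_k = 0, 6, 0, -9, 0, 81/20, 0, -243/280, …
f+g: L₀ = lclm(L_f,L_g), ord ≤ 1+2.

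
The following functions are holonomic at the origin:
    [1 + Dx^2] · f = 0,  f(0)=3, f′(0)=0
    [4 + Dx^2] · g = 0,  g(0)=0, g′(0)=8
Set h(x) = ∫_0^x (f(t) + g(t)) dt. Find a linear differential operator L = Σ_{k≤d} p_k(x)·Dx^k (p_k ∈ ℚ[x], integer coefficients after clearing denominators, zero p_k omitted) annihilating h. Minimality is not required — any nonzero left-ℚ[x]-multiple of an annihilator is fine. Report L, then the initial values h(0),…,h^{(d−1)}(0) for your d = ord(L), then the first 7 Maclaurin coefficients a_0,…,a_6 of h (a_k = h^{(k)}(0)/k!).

L = 4·Dx + 5·Dx^3 + Dx^5  (order 5).
h: a_k = 0, 3, 4, -1/2, -4/3, 1/40, 8/45, …
ICs: h(0) = 0, h′(0) = 3, h′′(0) = 8, h′′′(0) = -3, h′′′′(0) = -32.

f: a_k = 3, 0, -3/2, 0, 1/8, 0, -1/240, …
g: a_k = 0, 8, 0, -16/3, 0, 16/15, 0, …
f+g: L₀ = lclm(L_f,L_g), ord ≤ 2+2.
∫: right-multiply L₀ by Dx.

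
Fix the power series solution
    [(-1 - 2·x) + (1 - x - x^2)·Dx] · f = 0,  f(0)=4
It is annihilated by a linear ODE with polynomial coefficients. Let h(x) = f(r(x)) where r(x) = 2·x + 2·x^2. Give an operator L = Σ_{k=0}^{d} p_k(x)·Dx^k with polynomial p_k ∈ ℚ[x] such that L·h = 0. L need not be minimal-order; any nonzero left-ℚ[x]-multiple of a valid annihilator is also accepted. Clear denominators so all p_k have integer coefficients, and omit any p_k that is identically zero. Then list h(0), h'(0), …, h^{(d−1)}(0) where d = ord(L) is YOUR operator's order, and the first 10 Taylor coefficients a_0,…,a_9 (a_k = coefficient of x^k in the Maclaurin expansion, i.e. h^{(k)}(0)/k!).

f: a_k = 4, 4, 8, 12, 20, 32, 52, 84, 136, 220, …
f∘r: x↦r, Dx↦Dx/r' in L_f ⇒ L₀.
L = (2 + 12·x + 24·x^2 + 16·x^3) + (-1 + 2·x + 6·x^2 + 8·x^3 + 4·x^4)·Dx  (order 1).
h: a_k = 4, 8, 40, 160, 640, 2592, 10464, 42240, 170560, 688640, …
ICs: h(0) = 4.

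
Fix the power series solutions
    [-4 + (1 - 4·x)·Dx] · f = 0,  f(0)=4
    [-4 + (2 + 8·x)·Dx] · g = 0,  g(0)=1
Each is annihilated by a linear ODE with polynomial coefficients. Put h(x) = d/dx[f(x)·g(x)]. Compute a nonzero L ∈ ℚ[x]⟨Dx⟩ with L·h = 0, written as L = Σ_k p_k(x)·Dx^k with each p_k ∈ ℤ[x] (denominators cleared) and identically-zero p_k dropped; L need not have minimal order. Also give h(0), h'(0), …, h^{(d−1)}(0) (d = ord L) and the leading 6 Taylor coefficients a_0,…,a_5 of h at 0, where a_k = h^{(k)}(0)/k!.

f: a_k = 4, 16, 64, 256, 1024, 4096, …
g: a_k = 1, 2, -2, 4, -10, 28, …
L₀ := L_f ⊗_s L_g (sym. prod.), ord ≤ 1.
Derive L from L₀ (diff closure).
L = (22 + 144·x + 96·x^2) + (-3 - 4·x + 48·x^2 + 64·x^3)·Dx  (order 1).
h: a_k = 24, 176, 1104, 5728, 29200, 138144, …
ICs: h(0) = 24.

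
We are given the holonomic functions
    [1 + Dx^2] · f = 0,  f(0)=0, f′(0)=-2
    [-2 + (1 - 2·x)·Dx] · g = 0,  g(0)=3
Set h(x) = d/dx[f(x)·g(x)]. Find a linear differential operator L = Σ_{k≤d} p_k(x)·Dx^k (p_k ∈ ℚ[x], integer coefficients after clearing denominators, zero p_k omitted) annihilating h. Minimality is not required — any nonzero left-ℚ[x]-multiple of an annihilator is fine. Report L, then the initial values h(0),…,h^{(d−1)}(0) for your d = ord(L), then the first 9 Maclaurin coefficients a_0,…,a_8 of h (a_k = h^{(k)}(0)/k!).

L = (-7 - 4·x + 4·x^2) + (-4 + 8·x)·Dx + (1 - 4·x + 4·x^2)·Dx^2  (order 2).
h: a_k = -6, -24, -69, -184, -1841/4, -5523/5, -309287/120, -618574/105, -12724951/960, …
ICs: h(0) = -6, h′(0) = -24.

f: a_k = 0, -2, 0, 1/3, 0, -1/60, 0, 1/2520, 0, …
g: a_k = 3, 6, 12, 24, 48, 96, 192, 384, 768, …
f·g: L₀ = L_f ⊗_s L_g, ord ≤ 2·1.
h₀' ⇒ L via d/dx closure of L₀.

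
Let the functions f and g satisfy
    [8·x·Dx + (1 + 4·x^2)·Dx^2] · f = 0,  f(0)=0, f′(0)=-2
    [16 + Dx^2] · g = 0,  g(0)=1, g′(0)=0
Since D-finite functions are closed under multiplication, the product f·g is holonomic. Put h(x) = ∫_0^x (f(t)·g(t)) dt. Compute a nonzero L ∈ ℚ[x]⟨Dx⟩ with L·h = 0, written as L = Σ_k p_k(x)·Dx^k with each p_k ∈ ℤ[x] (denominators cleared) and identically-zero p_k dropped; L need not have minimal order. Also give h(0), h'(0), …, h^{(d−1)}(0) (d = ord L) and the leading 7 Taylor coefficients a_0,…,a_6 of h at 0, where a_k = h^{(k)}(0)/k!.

f: a_k = 0, -2, 0, 8/3, 0, -32/5, 0, …
g: a_k = 1, 0, -8, 0, 32/3, 0, -256/45, …
Product ⇒ symmetric product L₀, ord ≤ 4.
h=∫h₀ ⇒ L = L₀·Dx.
L = (2560 + 29696·x^2 + 118784·x^4 + 262144·x^6 + 262144·x^8)·Dx + (1536·x + 14336·x^3 + 49152·x^5 + 65536·x^7)·Dx^2 + (240 + 3008·x^2 + 13824·x^4 + 32768·x^6 + 32768·x^8)·Dx^3 + (96·x + 896·x^3 + 3072·x^5 + 4096·x^7)·Dx^4 + (5 + 72·x^2 + 400·x^4 + 1024·x^6 + 1024·x^8)·Dx^5  (order 5).
h: a_k = 0, 0, -1, 0, 14/3, 0, -368/45, …
ICs: h(0) = 0, h′(0) = 0, h′′(0) = -2, h′′′(0) = 0, h′′′′(0) = 112.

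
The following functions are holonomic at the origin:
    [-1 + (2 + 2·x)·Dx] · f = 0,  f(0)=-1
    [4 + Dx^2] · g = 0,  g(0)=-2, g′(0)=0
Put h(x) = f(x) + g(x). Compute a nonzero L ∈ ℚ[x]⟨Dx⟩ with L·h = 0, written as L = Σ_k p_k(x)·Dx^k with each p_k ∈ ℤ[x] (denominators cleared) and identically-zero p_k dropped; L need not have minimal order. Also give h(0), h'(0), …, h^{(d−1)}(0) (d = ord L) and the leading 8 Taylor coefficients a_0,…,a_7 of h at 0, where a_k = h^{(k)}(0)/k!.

f: a_k = -1, -1/2, 1/8, -1/16, 5/128, -7/256, 21/1024, -33/2048, …
g: a_k = -2, 0, 4, 0, -4/3, 0, 8/45, 0, …
Weyl lclm of L_f,L_g ⇒ L₀ (ord ≤ 3).
L = (-76 - 128·x - 64·x^2) + (120 + 376·x + 384·x^2 + 128·x^3)·Dx + (-19 - 32·x - 16·x^2)·Dx^2 + (30 + 94·x + 96·x^2 + 32·x^3)·Dx^3  (order 3).
h: a_k = -3, -1/2, 33/8, -1/16, -497/384, -7/256, 9137/46080, -33/2048, …
ICs: h(0) = -3, h′(0) = -1/2, h′′(0) = 33/4.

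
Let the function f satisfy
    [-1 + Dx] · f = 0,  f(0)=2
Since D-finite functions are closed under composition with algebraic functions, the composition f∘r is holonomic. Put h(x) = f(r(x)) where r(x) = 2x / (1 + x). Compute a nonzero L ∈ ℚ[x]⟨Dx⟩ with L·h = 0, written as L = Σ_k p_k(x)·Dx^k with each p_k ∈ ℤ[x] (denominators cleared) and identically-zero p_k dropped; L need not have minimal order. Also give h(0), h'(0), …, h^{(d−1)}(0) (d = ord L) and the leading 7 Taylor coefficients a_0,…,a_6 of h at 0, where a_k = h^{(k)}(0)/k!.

L = -2 + (1 + 2·x + x^2)·Dx  (order 1).
h: a_k = 2, 4, 0, -4/3, 4/3, -4/5, 8/45, …
ICs: h(0) = 2.

f: a_k = 2, 2, 1, 1/3, 1/12, 1/60, 1/360, …
Substitute x→r, Dx→(1/r')Dx; clear ⇒ L₀.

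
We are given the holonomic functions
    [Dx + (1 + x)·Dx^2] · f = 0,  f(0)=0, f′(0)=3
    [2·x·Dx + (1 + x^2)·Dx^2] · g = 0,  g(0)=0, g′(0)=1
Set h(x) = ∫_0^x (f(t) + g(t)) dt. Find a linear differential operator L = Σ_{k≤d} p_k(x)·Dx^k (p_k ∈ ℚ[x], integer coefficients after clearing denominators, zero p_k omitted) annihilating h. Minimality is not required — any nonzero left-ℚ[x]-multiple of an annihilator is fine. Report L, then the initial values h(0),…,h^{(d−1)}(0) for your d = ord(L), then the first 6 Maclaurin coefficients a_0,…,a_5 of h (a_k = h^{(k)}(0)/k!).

f: a_k = 0, 3, -3/2, 1, -3/4, 3/5, …
g: a_k = 0, 1, 0, -1/3, 0, 1/5, …
f+g: L₀ = lclm(L_f,L_g), ord ≤ 2+2.
Integrate: L := L₀·Dx.
L = (-2 - 6·x + 6·x^2 + 2·x^3)·Dx^2 + (-4 - 4·x + 12·x^3 + 4·x^4)·Dx^3 + (-1 + x + 2·x^2 + 2·x^3 + 3·x^4 + x^5)·Dx^4  (order 4).
h: a_k = 0, 0, 2, -1/2, 1/6, -3/20, …
ICs: h(0) = 0, h′(0) = 0, h′′(0) = 4, h′′′(0) = -3.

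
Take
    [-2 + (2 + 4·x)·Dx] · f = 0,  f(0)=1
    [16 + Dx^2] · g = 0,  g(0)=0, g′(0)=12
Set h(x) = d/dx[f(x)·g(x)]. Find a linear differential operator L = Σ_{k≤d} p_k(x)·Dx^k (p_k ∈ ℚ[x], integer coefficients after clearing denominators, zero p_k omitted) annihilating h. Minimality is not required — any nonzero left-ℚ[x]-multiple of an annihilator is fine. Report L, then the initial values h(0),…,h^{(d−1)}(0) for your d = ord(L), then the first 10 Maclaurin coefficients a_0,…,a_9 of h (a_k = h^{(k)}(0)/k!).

f: a_k = 1, 1, -1/2, 1/2, -5/8, 7/8, -21/16, 33/16, -429/128, 715/128, …
g: a_k = 0, 12, 0, -32, 0, 128/5, 0, -1024/105, 0, 2048/945, …
f·g: L₀ = L_f ⊗_s L_g, ord ≤ 1·2.
Differentiate: ansatz ord ≤ ord L₀ ⇒ L.
L = (413 + 2688·x + 6784·x^2 + 8192·x^3 + 4096·x^4) + (-26 - 180·x - 384·x^2 - 256·x^3)·Dx + (19 + 140·x + 396·x^2 + 512·x^3 + 256·x^4)·Dx^2  (order 2).
h: a_k = 12, 24, -114, -104, 341/2, 603/5, -7687/60, -34/21, -216983/3360, 626641/3024, …
ICs: h(0) = 12, h′(0) = 24.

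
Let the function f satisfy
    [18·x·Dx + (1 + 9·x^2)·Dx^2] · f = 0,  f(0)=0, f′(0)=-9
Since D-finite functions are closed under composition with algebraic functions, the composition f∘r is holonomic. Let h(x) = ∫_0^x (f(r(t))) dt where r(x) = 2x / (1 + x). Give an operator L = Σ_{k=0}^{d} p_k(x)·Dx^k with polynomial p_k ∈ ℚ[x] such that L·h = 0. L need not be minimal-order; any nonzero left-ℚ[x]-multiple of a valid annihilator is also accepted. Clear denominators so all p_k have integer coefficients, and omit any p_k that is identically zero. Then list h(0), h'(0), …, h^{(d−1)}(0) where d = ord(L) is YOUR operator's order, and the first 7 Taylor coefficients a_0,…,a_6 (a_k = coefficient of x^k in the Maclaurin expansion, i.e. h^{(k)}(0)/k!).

f: a_k = 0, -9, 0, 27, 0, -729/5, 0, …
h₀=f(r): pull back L_f along r ⇒ L₀.
∫: right-multiply L₀ by Dx.
L = (2 + 74·x)·Dx^2 + (1 + 2·x + 37·x^2)·Dx^3  (order 3).
h: a_k = 0, 0, -9, 6, 99/2, -126, -2823/5, …
ICs: h(0) = 0, h′(0) = 0, h′′(0) = -18.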